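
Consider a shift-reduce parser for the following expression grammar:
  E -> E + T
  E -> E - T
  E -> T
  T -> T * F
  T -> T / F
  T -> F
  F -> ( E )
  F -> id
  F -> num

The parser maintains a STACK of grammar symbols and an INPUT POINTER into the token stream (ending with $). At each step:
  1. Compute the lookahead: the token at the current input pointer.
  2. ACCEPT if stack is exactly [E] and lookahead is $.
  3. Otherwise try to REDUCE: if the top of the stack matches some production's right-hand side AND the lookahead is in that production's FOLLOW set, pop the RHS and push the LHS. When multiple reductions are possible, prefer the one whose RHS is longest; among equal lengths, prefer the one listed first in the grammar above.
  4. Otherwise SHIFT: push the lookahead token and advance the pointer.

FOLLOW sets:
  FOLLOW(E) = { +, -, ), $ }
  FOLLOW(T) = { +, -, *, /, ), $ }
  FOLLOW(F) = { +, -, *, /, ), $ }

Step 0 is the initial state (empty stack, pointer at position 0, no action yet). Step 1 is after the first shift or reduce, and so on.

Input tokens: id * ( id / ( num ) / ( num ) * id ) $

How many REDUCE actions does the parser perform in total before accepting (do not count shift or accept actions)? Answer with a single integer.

Step 1: shift id. Stack=[id] ptr=1 lookahead=* remaining=[* ( id / ( num ) / ( num ) * id ) $]
Step 2: reduce F->id. Stack=[F] ptr=1 lookahead=* remaining=[* ( id / ( num ) / ( num ) * id ) $]
Step 3: reduce T->F. Stack=[T] ptr=1 lookahead=* remaining=[* ( id / ( num ) / ( num ) * id ) $]
Step 4: shift *. Stack=[T *] ptr=2 lookahead=( remaining=[( id / ( num ) / ( num ) * id ) $]
Step 5: shift (. Stack=[T * (] ptr=3 lookahead=id remaining=[id / ( num ) / ( num ) * id ) $]
Step 6: shift id. Stack=[T * ( id] ptr=4 lookahead=/ remaining=[/ ( num ) / ( num ) * id ) $]
Step 7: reduce F->id. Stack=[T * ( F] ptr=4 lookahead=/ remaining=[/ ( num ) / ( num ) * id ) $]
Step 8: reduce T->F. Stack=[T * ( T] ptr=4 lookahead=/ remaining=[/ ( num ) / ( num ) * id ) $]
Step 9: shift /. Stack=[T * ( T /] ptr=5 lookahead=( remaining=[( num ) / ( num ) * id ) $]
Step 10: shift (. Stack=[T * ( T / (] ptr=6 lookahead=num remaining=[num ) / ( num ) * id ) $]
Step 11: shift num. Stack=[T * ( T / ( num] ptr=7 lookahead=) remaining=[) / ( num ) * id ) $]
Step 12: reduce F->num. Stack=[T * ( T / ( F] ptr=7 lookahead=) remaining=[) / ( num ) * id ) $]
Step 13: reduce T->F. Stack=[T * ( T / ( T] ptr=7 lookahead=) remaining=[) / ( num ) * id ) $]
Step 14: reduce E->T. Stack=[T * ( T / ( E] ptr=7 lookahead=) remaining=[) / ( num ) * id ) $]
Step 15: shift ). Stack=[T * ( T / ( E )] ptr=8 lookahead=/ remaining=[/ ( num ) * id ) $]
Step 16: reduce F->( E ). Stack=[T * ( T / F] ptr=8 lookahead=/ remaining=[/ ( num ) * id ) $]
Step 17: reduce T->T / F. Stack=[T * ( T] ptr=8 lookahead=/ remaining=[/ ( num ) * id ) $]
Step 18: shift /. Stack=[T * ( T /] ptr=9 lookahead=( remaining=[( num ) * id ) $]
Step 19: shift (. Stack=[T * ( T / (] ptr=10 lookahead=num remaining=[num ) * id ) $]
Step 20: shift num. Stack=[T * ( T / ( num] ptr=11 lookahead=) remaining=[) * id ) $]
Step 21: reduce F->num. Stack=[T * ( T / ( F] ptr=11 lookahead=) remaining=[) * id ) $]
Step 22: reduce T->F. Stack=[T * ( T / ( T] ptr=11 lookahead=) remaining=[) * id ) $]
Step 23: reduce E->T. Stack=[T * ( T / ( E] ptr=11 lookahead=) remaining=[) * id ) $]
Step 24: shift ). Stack=[T * ( T / ( E )] ptr=12 lookahead=* remaining=[* id ) $]
Step 25: reduce F->( E ). Stack=[T * ( T / F] ptr=12 lookahead=* remaining=[* id ) $]
Step 26: reduce T->T / F. Stack=[T * ( T] ptr=12 lookahead=* remaining=[* id ) $]
Step 27: shift *. Stack=[T * ( T *] ptr=13 lookahead=id remaining=[id ) $]
Step 28: shift id. Stack=[T * ( T * id] ptr=14 lookahead=) remaining=[) $]
Step 29: reduce F->id. Stack=[T * ( T * F] ptr=14 lookahead=) remaining=[) $]
Step 30: reduce T->T * F. Stack=[T * ( T] ptr=14 lookahead=) remaining=[) $]
Step 31: reduce E->T. Stack=[T * ( E] ptr=14 lookahead=) remaining=[) $]
Step 32: shift ). Stack=[T * ( E )] ptr=15 lookahead=$ remaining=[$]
Step 33: reduce F->( E ). Stack=[T * F] ptr=15 lookahead=$ remaining=[$]
Step 34: reduce T->T * F. Stack=[T] ptr=15 lookahead=$ remaining=[$]
Step 35: reduce E->T. Stack=[E] ptr=15 lookahead=$ remaining=[$]
Step 36: accept. Stack=[E] ptr=15 lookahead=$ remaining=[$]

Answer: 20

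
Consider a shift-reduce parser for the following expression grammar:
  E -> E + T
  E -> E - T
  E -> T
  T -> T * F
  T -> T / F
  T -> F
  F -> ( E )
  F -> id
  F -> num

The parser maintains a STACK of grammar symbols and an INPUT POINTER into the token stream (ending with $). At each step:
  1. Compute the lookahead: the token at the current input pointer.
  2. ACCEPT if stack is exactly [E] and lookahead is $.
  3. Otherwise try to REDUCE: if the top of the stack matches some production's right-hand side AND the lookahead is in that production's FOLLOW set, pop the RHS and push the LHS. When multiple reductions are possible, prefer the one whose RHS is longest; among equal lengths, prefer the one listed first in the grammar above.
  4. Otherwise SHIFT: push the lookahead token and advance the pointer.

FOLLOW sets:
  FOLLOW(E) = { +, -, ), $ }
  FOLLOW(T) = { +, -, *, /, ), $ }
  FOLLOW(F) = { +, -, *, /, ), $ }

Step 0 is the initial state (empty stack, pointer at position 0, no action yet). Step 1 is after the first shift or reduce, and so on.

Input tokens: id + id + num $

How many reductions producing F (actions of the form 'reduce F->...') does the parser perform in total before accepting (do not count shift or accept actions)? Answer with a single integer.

Step 1: shift id. Stack=[id] ptr=1 lookahead=+ remaining=[+ id + num $]
Step 2: reduce F->id. Stack=[F] ptr=1 lookahead=+ remaining=[+ id + num $]
Step 3: reduce T->F. Stack=[T] ptr=1 lookahead=+ remaining=[+ id + num $]
Step 4: reduce E->T. Stack=[E] ptr=1 lookahead=+ remaining=[+ id + num $]
Step 5: shift +. Stack=[E +] ptr=2 lookahead=id remaining=[id + num $]
Step 6: shift id. Stack=[E + id] ptr=3 lookahead=+ remaining=[+ num $]
Step 7: reduce F->id. Stack=[E + F] ptr=3 lookahead=+ remaining=[+ num $]
Step 8: reduce T->F. Stack=[E + T] ptr=3 lookahead=+ remaining=[+ num $]
Step 9: reduce E->E + T. Stack=[E] ptr=3 lookahead=+ remaining=[+ num $]
Step 10: shift +. Stack=[E +] ptr=4 lookahead=num remaining=[num $]
Step 11: shift num. Stack=[E + num] ptr=5 lookahead=$ remaining=[$]
Step 12: reduce F->num. Stack=[E + F] ptr=5 lookahead=$ remaining=[$]
Step 13: reduce T->F. Stack=[E + T] ptr=5 lookahead=$ remaining=[$]
Step 14: reduce E->E + T. Stack=[E] ptr=5 lookahead=$ remaining=[$]
Step 15: accept. Stack=[E] ptr=5 lookahead=$ remaining=[$]

Answer: 3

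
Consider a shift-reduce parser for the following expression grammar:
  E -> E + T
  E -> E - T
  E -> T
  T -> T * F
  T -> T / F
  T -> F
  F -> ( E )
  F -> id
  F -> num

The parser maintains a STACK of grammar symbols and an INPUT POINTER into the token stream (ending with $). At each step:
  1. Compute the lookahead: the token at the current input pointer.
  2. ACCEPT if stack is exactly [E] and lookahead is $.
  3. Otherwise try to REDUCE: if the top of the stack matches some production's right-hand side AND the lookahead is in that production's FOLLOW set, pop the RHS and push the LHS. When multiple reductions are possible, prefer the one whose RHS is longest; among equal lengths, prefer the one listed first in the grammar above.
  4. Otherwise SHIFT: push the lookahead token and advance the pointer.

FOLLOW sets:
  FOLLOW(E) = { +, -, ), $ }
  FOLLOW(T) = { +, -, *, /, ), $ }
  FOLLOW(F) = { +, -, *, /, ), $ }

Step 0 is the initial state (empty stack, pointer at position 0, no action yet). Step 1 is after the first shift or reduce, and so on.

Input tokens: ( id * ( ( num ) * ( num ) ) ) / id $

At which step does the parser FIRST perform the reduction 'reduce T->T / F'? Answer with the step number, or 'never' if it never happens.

Step 1: shift (. Stack=[(] ptr=1 lookahead=id remaining=[id * ( ( num ) * ( num ) ) ) / id $]
Step 2: shift id. Stack=[( id] ptr=2 lookahead=* remaining=[* ( ( num ) * ( num ) ) ) / id $]
Step 3: reduce F->id. Stack=[( F] ptr=2 lookahead=* remaining=[* ( ( num ) * ( num ) ) ) / id $]
Step 4: reduce T->F. Stack=[( T] ptr=2 lookahead=* remaining=[* ( ( num ) * ( num ) ) ) / id $]
Step 5: shift *. Stack=[( T *] ptr=3 lookahead=( remaining=[( ( num ) * ( num ) ) ) / id $]
Step 6: shift (. Stack=[( T * (] ptr=4 lookahead=( remaining=[( num ) * ( num ) ) ) / id $]
Step 7: shift (. Stack=[( T * ( (] ptr=5 lookahead=num remaining=[num ) * ( num ) ) ) / id $]
Step 8: shift num. Stack=[( T * ( ( num] ptr=6 lookahead=) remaining=[) * ( num ) ) ) / id $]
Step 9: reduce F->num. Stack=[( T * ( ( F] ptr=6 lookahead=) remaining=[) * ( num ) ) ) / id $]
Step 10: reduce T->F. Stack=[( T * ( ( T] ptr=6 lookahead=) remaining=[) * ( num ) ) ) / id $]
Step 11: reduce E->T. Stack=[( T * ( ( E] ptr=6 lookahead=) remaining=[) * ( num ) ) ) / id $]
Step 12: shift ). Stack=[( T * ( ( E )] ptr=7 lookahead=* remaining=[* ( num ) ) ) / id $]
Step 13: reduce F->( E ). Stack=[( T * ( F] ptr=7 lookahead=* remaining=[* ( num ) ) ) / id $]
Step 14: reduce T->F. Stack=[( T * ( T] ptr=7 lookahead=* remaining=[* ( num ) ) ) / id $]
Step 15: shift *. Stack=[( T * ( T *] ptr=8 lookahead=( remaining=[( num ) ) ) / id $]
Step 16: shift (. Stack=[( T * ( T * (] ptr=9 lookahead=num remaining=[num ) ) ) / id $]
Step 17: shift num. Stack=[( T * ( T * ( num] ptr=10 lookahead=) remaining=[) ) ) / id $]
Step 18: reduce F->num. Stack=[( T * ( T * ( F] ptr=10 lookahead=) remaining=[) ) ) / id $]
Step 19: reduce T->F. Stack=[( T * ( T * ( T] ptr=10 lookahead=) remaining=[) ) ) / id $]
Step 20: reduce E->T. Stack=[( T * ( T * ( E] ptr=10 lookahead=) remaining=[) ) ) / id $]
Step 21: shift ). Stack=[( T * ( T * ( E )] ptr=11 lookahead=) remaining=[) ) / id $]
Step 22: reduce F->( E ). Stack=[( T * ( T * F] ptr=11 lookahead=) remaining=[) ) / id $]
Step 23: reduce T->T * F. Stack=[( T * ( T] ptr=11 lookahead=) remaining=[) ) / id $]
Step 24: reduce E->T. Stack=[( T * ( E] ptr=11 lookahead=) remaining=[) ) / id $]
Step 25: shift ). Stack=[( T * ( E )] ptr=12 lookahead=) remaining=[) / id $]
Step 26: reduce F->( E ). Stack=[( T * F] ptr=12 lookahead=) remaining=[) / id $]
Step 27: reduce T->T * F. Stack=[( T] ptr=12 lookahead=) remaining=[) / id $]
Step 28: reduce E->T. Stack=[( E] ptr=12 lookahead=) remaining=[) / id $]
Step 29: shift ). Stack=[( E )] ptr=13 lookahead=/ remaining=[/ id $]
Step 30: reduce F->( E ). Stack=[F] ptr=13 lookahead=/ remaining=[/ id $]
Step 31: reduce T->F. Stack=[T] ptr=13 lookahead=/ remaining=[/ id $]
Step 32: shift /. Stack=[T /] ptr=14 lookahead=id remaining=[id $]
Step 33: shift id. Stack=[T / id] ptr=15 lookahead=$ remaining=[$]
Step 34: reduce F->id. Stack=[T / F] ptr=15 lookahead=$ remaining=[$]
Step 35: reduce T->T / F. Stack=[T] ptr=15 lookahead=$ remaining=[$]

Answer: 35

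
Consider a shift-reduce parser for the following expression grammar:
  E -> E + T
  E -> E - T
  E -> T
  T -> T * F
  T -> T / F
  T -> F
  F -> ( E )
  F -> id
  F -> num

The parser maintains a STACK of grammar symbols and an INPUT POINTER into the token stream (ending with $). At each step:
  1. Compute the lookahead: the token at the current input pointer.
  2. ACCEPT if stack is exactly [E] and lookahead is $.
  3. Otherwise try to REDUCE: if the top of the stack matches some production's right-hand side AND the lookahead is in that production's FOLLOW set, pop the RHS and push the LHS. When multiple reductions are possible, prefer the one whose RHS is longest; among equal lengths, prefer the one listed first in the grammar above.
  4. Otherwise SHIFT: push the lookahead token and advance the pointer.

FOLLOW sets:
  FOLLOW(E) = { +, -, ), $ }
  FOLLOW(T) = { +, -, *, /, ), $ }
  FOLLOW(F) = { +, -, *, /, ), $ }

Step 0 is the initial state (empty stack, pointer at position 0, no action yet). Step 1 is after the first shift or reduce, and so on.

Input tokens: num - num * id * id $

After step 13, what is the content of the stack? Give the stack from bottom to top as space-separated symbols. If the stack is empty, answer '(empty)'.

Step 1: shift num. Stack=[num] ptr=1 lookahead=- remaining=[- num * id * id $]
Step 2: reduce F->num. Stack=[F] ptr=1 lookahead=- remaining=[- num * id * id $]
Step 3: reduce T->F. Stack=[T] ptr=1 lookahead=- remaining=[- num * id * id $]
Step 4: reduce E->T. Stack=[E] ptr=1 lookahead=- remaining=[- num * id * id $]
Step 5: shift -. Stack=[E -] ptr=2 lookahead=num remaining=[num * id * id $]
Step 6: shift num. Stack=[E - num] ptr=3 lookahead=* remaining=[* id * id $]
Step 7: reduce F->num. Stack=[E - F] ptr=3 lookahead=* remaining=[* id * id $]
Step 8: reduce T->F. Stack=[E - T] ptr=3 lookahead=* remaining=[* id * id $]
Step 9: shift *. Stack=[E - T *] ptr=4 lookahead=id remaining=[id * id $]
Step 10: shift id. Stack=[E - T * id] ptr=5 lookahead=* remaining=[* id $]
Step 11: reduce F->id. Stack=[E - T * F] ptr=5 lookahead=* remaining=[* id $]
Step 12: reduce T->T * F. Stack=[E - T] ptr=5 lookahead=* remaining=[* id $]
Step 13: shift *. Stack=[E - T *] ptr=6 lookahead=id remaining=[id $]

Answer: E - T *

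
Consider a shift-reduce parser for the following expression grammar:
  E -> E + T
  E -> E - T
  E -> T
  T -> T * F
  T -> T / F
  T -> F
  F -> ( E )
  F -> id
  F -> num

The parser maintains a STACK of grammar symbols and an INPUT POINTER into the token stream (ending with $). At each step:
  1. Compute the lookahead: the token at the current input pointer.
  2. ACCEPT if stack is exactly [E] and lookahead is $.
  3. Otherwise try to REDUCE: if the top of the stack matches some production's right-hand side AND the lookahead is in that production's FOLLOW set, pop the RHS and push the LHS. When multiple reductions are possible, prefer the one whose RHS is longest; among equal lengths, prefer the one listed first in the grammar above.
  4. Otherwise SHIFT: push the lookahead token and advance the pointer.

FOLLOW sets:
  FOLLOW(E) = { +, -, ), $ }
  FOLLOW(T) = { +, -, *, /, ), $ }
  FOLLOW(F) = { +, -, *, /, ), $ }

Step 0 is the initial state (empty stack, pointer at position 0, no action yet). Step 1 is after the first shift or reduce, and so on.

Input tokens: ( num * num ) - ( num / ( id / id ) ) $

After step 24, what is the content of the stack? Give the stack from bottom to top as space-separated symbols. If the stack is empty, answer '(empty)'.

Answer: E - ( T / ( T /

Derivation:
Step 1: shift (. Stack=[(] ptr=1 lookahead=num remaining=[num * num ) - ( num / ( id / id ) ) $]
Step 2: shift num. Stack=[( num] ptr=2 lookahead=* remaining=[* num ) - ( num / ( id / id ) ) $]
Step 3: reduce F->num. Stack=[( F] ptr=2 lookahead=* remaining=[* num ) - ( num / ( id / id ) ) $]
Step 4: reduce T->F. Stack=[( T] ptr=2 lookahead=* remaining=[* num ) - ( num / ( id / id ) ) $]
Step 5: shift *. Stack=[( T *] ptr=3 lookahead=num remaining=[num ) - ( num / ( id / id ) ) $]
Step 6: shift num. Stack=[( T * num] ptr=4 lookahead=) remaining=[) - ( num / ( id / id ) ) $]
Step 7: reduce F->num. Stack=[( T * F] ptr=4 lookahead=) remaining=[) - ( num / ( id / id ) ) $]
Step 8: reduce T->T * F. Stack=[( T] ptr=4 lookahead=) remaining=[) - ( num / ( id / id ) ) $]
Step 9: reduce E->T. Stack=[( E] ptr=4 lookahead=) remaining=[) - ( num / ( id / id ) ) $]
Step 10: shift ). Stack=[( E )] ptr=5 lookahead=- remaining=[- ( num / ( id / id ) ) $]
Step 11: reduce F->( E ). Stack=[F] ptr=5 lookahead=- remaining=[- ( num / ( id / id ) ) $]
Step 12: reduce T->F. Stack=[T] ptr=5 lookahead=- remaining=[- ( num / ( id / id ) ) $]
Step 13: reduce E->T. Stack=[E] ptr=5 lookahead=- remaining=[- ( num / ( id / id ) ) $]
Step 14: shift -. Stack=[E -] ptr=6 lookahead=( remaining=[( num / ( id / id ) ) $]
Step 15: shift (. Stack=[E - (] ptr=7 lookahead=num remaining=[num / ( id / id ) ) $]
Step 16: shift num. Stack=[E - ( num] ptr=8 lookahead=/ remaining=[/ ( id / id ) ) $]
Step 17: reduce F->num. Stack=[E - ( F] ptr=8 lookahead=/ remaining=[/ ( id / id ) ) $]
Step 18: reduce T->F. Stack=[E - ( T] ptr=8 lookahead=/ remaining=[/ ( id / id ) ) $]
Step 19: shift /. Stack=[E - ( T /] ptr=9 lookahead=( remaining=[( id / id ) ) $]
Step 20: shift (. Stack=[E - ( T / (] ptr=10 lookahead=id remaining=[id / id ) ) $]
Step 21: shift id. Stack=[E - ( T / ( id] ptr=11 lookahead=/ remaining=[/ id ) ) $]
Step 22: reduce F->id. Stack=[E - ( T / ( F] ptr=11 lookahead=/ remaining=[/ id ) ) $]
Step 23: reduce T->F. Stack=[E - ( T / ( T] ptr=11 lookahead=/ remaining=[/ id ) ) $]
Step 24: shift /. Stack=[E - ( T / ( T /] ptr=12 lookahead=id remaining=[id ) ) $]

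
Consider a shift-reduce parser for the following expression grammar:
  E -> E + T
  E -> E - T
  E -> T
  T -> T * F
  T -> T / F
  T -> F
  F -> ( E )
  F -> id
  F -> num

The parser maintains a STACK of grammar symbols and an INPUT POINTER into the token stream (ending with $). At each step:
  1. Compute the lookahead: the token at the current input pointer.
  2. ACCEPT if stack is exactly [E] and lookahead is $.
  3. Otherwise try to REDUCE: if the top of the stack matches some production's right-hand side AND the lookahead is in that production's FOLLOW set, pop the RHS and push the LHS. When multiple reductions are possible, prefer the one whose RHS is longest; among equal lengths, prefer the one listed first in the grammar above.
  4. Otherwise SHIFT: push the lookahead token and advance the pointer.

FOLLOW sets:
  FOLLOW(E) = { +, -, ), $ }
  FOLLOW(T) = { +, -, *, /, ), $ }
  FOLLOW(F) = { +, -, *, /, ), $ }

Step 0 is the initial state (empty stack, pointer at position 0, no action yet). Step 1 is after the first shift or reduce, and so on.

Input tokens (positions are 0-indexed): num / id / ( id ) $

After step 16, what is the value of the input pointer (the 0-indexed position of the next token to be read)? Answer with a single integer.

Step 1: shift num. Stack=[num] ptr=1 lookahead=/ remaining=[/ id / ( id ) $]
Step 2: reduce F->num. Stack=[F] ptr=1 lookahead=/ remaining=[/ id / ( id ) $]
Step 3: reduce T->F. Stack=[T] ptr=1 lookahead=/ remaining=[/ id / ( id ) $]
Step 4: shift /. Stack=[T /] ptr=2 lookahead=id remaining=[id / ( id ) $]
Step 5: shift id. Stack=[T / id] ptr=3 lookahead=/ remaining=[/ ( id ) $]
Step 6: reduce F->id. Stack=[T / F] ptr=3 lookahead=/ remaining=[/ ( id ) $]
Step 7: reduce T->T / F. Stack=[T] ptr=3 lookahead=/ remaining=[/ ( id ) $]
Step 8: shift /. Stack=[T /] ptr=4 lookahead=( remaining=[( id ) $]
Step 9: shift (. Stack=[T / (] ptr=5 lookahead=id remaining=[id ) $]
Step 10: shift id. Stack=[T / ( id] ptr=6 lookahead=) remaining=[) $]
Step 11: reduce F->id. Stack=[T / ( F] ptr=6 lookahead=) remaining=[) $]
Step 12: reduce T->F. Stack=[T / ( T] ptr=6 lookahead=) remaining=[) $]
Step 13: reduce E->T. Stack=[T / ( E] ptr=6 lookahead=) remaining=[) $]
Step 14: shift ). Stack=[T / ( E )] ptr=7 lookahead=$ remaining=[$]
Step 15: reduce F->( E ). Stack=[T / F] ptr=7 lookahead=$ remaining=[$]
Step 16: reduce T->T / F. Stack=[T] ptr=7 lookahead=$ remaining=[$]

Answer: 7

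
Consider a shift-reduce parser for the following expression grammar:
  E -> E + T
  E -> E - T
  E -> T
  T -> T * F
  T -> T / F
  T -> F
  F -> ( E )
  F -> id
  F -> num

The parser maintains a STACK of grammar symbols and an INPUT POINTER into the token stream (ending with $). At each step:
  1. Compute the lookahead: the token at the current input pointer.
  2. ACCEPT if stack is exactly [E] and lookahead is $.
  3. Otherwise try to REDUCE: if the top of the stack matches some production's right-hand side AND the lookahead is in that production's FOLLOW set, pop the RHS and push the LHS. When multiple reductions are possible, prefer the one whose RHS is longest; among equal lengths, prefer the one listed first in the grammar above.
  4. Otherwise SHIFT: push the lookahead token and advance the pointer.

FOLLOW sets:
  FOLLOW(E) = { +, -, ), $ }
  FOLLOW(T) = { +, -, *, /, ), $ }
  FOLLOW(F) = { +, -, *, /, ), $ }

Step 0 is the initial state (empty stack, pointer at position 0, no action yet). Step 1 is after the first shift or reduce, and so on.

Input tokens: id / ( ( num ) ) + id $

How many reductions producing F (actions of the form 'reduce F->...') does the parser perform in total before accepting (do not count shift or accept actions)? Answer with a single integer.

Step 1: shift id. Stack=[id] ptr=1 lookahead=/ remaining=[/ ( ( num ) ) + id $]
Step 2: reduce F->id. Stack=[F] ptr=1 lookahead=/ remaining=[/ ( ( num ) ) + id $]
Step 3: reduce T->F. Stack=[T] ptr=1 lookahead=/ remaining=[/ ( ( num ) ) + id $]
Step 4: shift /. Stack=[T /] ptr=2 lookahead=( remaining=[( ( num ) ) + id $]
Step 5: shift (. Stack=[T / (] ptr=3 lookahead=( remaining=[( num ) ) + id $]
Step 6: shift (. Stack=[T / ( (] ptr=4 lookahead=num remaining=[num ) ) + id $]
Step 7: shift num. Stack=[T / ( ( num] ptr=5 lookahead=) remaining=[) ) + id $]
Step 8: reduce F->num. Stack=[T / ( ( F] ptr=5 lookahead=) remaining=[) ) + id $]
Step 9: reduce T->F. Stack=[T / ( ( T] ptr=5 lookahead=) remaining=[) ) + id $]
Step 10: reduce E->T. Stack=[T / ( ( E] ptr=5 lookahead=) remaining=[) ) + id $]
Step 11: shift ). Stack=[T / ( ( E )] ptr=6 lookahead=) remaining=[) + id $]
Step 12: reduce F->( E ). Stack=[T / ( F] ptr=6 lookahead=) remaining=[) + id $]
Step 13: reduce T->F. Stack=[T / ( T] ptr=6 lookahead=) remaining=[) + id $]
Step 14: reduce E->T. Stack=[T / ( E] ptr=6 lookahead=) remaining=[) + id $]
Step 15: shift ). Stack=[T / ( E )] ptr=7 lookahead=+ remaining=[+ id $]
Step 16: reduce F->( E ). Stack=[T / F] ptr=7 lookahead=+ remaining=[+ id $]
Step 17: reduce T->T / F. Stack=[T] ptr=7 lookahead=+ remaining=[+ id $]
Step 18: reduce E->T. Stack=[E] ptr=7 lookahead=+ remaining=[+ id $]
Step 19: shift +. Stack=[E +] ptr=8 lookahead=id remaining=[id $]
Step 20: shift id. Stack=[E + id] ptr=9 lookahead=$ remaining=[$]
Step 21: reduce F->id. Stack=[E + F] ptr=9 lookahead=$ remaining=[$]
Step 22: reduce T->F. Stack=[E + T] ptr=9 lookahead=$ remaining=[$]
Step 23: reduce E->E + T. Stack=[E] ptr=9 lookahead=$ remaining=[$]
Step 24: accept. Stack=[E] ptr=9 lookahead=$ remaining=[$]

Answer: 5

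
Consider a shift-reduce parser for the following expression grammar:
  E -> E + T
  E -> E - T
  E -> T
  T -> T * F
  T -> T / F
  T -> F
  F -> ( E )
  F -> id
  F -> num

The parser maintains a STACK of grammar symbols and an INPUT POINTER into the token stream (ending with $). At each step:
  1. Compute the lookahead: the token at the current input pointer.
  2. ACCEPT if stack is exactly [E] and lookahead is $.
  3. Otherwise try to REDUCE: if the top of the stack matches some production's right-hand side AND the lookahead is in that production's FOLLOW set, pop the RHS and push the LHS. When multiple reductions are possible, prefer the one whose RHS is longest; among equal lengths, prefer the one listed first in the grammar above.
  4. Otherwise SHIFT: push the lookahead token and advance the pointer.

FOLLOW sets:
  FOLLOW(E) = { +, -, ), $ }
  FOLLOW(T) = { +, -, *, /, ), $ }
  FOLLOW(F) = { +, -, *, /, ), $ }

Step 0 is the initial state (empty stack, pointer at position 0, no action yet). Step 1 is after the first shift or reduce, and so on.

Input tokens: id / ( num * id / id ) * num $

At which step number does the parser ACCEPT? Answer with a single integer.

Step 1: shift id. Stack=[id] ptr=1 lookahead=/ remaining=[/ ( num * id / id ) * num $]
Step 2: reduce F->id. Stack=[F] ptr=1 lookahead=/ remaining=[/ ( num * id / id ) * num $]
Step 3: reduce T->F. Stack=[T] ptr=1 lookahead=/ remaining=[/ ( num * id / id ) * num $]
Step 4: shift /. Stack=[T /] ptr=2 lookahead=( remaining=[( num * id / id ) * num $]
Step 5: shift (. Stack=[T / (] ptr=3 lookahead=num remaining=[num * id / id ) * num $]
Step 6: shift num. Stack=[T / ( num] ptr=4 lookahead=* remaining=[* id / id ) * num $]
Step 7: reduce F->num. Stack=[T / ( F] ptr=4 lookahead=* remaining=[* id / id ) * num $]
Step 8: reduce T->F. Stack=[T / ( T] ptr=4 lookahead=* remaining=[* id / id ) * num $]
Step 9: shift *. Stack=[T / ( T *] ptr=5 lookahead=id remaining=[id / id ) * num $]
Step 10: shift id. Stack=[T / ( T * id] ptr=6 lookahead=/ remaining=[/ id ) * num $]
Step 11: reduce F->id. Stack=[T / ( T * F] ptr=6 lookahead=/ remaining=[/ id ) * num $]
Step 12: reduce T->T * F. Stack=[T / ( T] ptr=6 lookahead=/ remaining=[/ id ) * num $]
Step 13: shift /. Stack=[T / ( T /] ptr=7 lookahead=id remaining=[id ) * num $]
Step 14: shift id. Stack=[T / ( T / id] ptr=8 lookahead=) remaining=[) * num $]
Step 15: reduce F->id. Stack=[T / ( T / F] ptr=8 lookahead=) remaining=[) * num $]
Step 16: reduce T->T / F. Stack=[T / ( T] ptr=8 lookahead=) remaining=[) * num $]
Step 17: reduce E->T. Stack=[T / ( E] ptr=8 lookahead=) remaining=[) * num $]
Step 18: shift ). Stack=[T / ( E )] ptr=9 lookahead=* remaining=[* num $]
Step 19: reduce F->( E ). Stack=[T / F] ptr=9 lookahead=* remaining=[* num $]
Step 20: reduce T->T / F. Stack=[T] ptr=9 lookahead=* remaining=[* num $]
Step 21: shift *. Stack=[T *] ptr=10 lookahead=num remaining=[num $]
Step 22: shift num. Stack=[T * num] ptr=11 lookahead=$ remaining=[$]
Step 23: reduce F->num. Stack=[T * F] ptr=11 lookahead=$ remaining=[$]
Step 24: reduce T->T * F. Stack=[T] ptr=11 lookahead=$ remaining=[$]
Step 25: reduce E->T. Stack=[E] ptr=11 lookahead=$ remaining=[$]
Step 26: accept. Stack=[E] ptr=11 lookahead=$ remaining=[$]

Answer: 26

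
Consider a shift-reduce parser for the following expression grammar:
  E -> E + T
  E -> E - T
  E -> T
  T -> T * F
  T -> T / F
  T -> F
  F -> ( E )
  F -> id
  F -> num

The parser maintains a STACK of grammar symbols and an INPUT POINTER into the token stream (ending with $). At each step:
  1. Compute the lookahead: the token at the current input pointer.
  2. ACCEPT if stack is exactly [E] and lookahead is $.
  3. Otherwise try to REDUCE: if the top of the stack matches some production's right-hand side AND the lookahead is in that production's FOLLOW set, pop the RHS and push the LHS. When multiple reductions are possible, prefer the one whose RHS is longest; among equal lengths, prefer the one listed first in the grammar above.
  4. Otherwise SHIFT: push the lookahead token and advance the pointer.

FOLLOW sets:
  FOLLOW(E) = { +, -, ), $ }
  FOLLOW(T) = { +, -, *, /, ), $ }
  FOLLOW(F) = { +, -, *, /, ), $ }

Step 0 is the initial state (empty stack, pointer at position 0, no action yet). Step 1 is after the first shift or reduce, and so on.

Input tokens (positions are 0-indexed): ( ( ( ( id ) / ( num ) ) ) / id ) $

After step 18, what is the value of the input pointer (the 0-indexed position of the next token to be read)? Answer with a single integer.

Step 1: shift (. Stack=[(] ptr=1 lookahead=( remaining=[( ( ( id ) / ( num ) ) ) / id ) $]
Step 2: shift (. Stack=[( (] ptr=2 lookahead=( remaining=[( ( id ) / ( num ) ) ) / id ) $]
Step 3: shift (. Stack=[( ( (] ptr=3 lookahead=( remaining=[( id ) / ( num ) ) ) / id ) $]
Step 4: shift (. Stack=[( ( ( (] ptr=4 lookahead=id remaining=[id ) / ( num ) ) ) / id ) $]
Step 5: shift id. Stack=[( ( ( ( id] ptr=5 lookahead=) remaining=[) / ( num ) ) ) / id ) $]
Step 6: reduce F->id. Stack=[( ( ( ( F] ptr=5 lookahead=) remaining=[) / ( num ) ) ) / id ) $]
Step 7: reduce T->F. Stack=[( ( ( ( T] ptr=5 lookahead=) remaining=[) / ( num ) ) ) / id ) $]
Step 8: reduce E->T. Stack=[( ( ( ( E] ptr=5 lookahead=) remaining=[) / ( num ) ) ) / id ) $]
Step 9: shift ). Stack=[( ( ( ( E )] ptr=6 lookahead=/ remaining=[/ ( num ) ) ) / id ) $]
Step 10: reduce F->( E ). Stack=[( ( ( F] ptr=6 lookahead=/ remaining=[/ ( num ) ) ) / id ) $]
Step 11: reduce T->F. Stack=[( ( ( T] ptr=6 lookahead=/ remaining=[/ ( num ) ) ) / id ) $]
Step 12: shift /. Stack=[( ( ( T /] ptr=7 lookahead=( remaining=[( num ) ) ) / id ) $]
Step 13: shift (. Stack=[( ( ( T / (] ptr=8 lookahead=num remaining=[num ) ) ) / id ) $]
Step 14: shift num. Stack=[( ( ( T / ( num] ptr=9 lookahead=) remaining=[) ) ) / id ) $]
Step 15: reduce F->num. Stack=[( ( ( T / ( F] ptr=9 lookahead=) remaining=[) ) ) / id ) $]
Step 16: reduce T->F. Stack=[( ( ( T / ( T] ptr=9 lookahead=) remaining=[) ) ) / id ) $]
Step 17: reduce E->T. Stack=[( ( ( T / ( E] ptr=9 lookahead=) remaining=[) ) ) / id ) $]
Step 18: shift ). Stack=[( ( ( T / ( E )] ptr=10 lookahead=) remaining=[) ) / id ) $]

Answer: 10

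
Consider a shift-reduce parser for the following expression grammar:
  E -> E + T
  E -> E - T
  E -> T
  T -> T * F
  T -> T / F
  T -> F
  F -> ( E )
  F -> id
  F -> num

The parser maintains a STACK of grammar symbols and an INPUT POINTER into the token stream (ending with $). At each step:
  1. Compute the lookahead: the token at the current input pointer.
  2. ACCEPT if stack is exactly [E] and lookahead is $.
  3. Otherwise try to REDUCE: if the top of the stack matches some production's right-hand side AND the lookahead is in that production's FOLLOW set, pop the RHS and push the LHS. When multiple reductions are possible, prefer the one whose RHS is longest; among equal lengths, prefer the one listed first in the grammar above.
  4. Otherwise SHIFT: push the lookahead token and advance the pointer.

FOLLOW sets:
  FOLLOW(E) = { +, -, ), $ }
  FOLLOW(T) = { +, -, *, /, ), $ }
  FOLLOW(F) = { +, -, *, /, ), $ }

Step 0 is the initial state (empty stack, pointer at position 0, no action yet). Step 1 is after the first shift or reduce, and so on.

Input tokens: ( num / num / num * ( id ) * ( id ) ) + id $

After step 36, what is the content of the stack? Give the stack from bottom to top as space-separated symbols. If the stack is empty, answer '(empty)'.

Answer: E +

Derivation:
Step 1: shift (. Stack=[(] ptr=1 lookahead=num remaining=[num / num / num * ( id ) * ( id ) ) + id $]
Step 2: shift num. Stack=[( num] ptr=2 lookahead=/ remaining=[/ num / num * ( id ) * ( id ) ) + id $]
Step 3: reduce F->num. Stack=[( F] ptr=2 lookahead=/ remaining=[/ num / num * ( id ) * ( id ) ) + id $]
Step 4: reduce T->F. Stack=[( T] ptr=2 lookahead=/ remaining=[/ num / num * ( id ) * ( id ) ) + id $]
Step 5: shift /. Stack=[( T /] ptr=3 lookahead=num remaining=[num / num * ( id ) * ( id ) ) + id $]
Step 6: shift num. Stack=[( T / num] ptr=4 lookahead=/ remaining=[/ num * ( id ) * ( id ) ) + id $]
Step 7: reduce F->num. Stack=[( T / F] ptr=4 lookahead=/ remaining=[/ num * ( id ) * ( id ) ) + id $]
Step 8: reduce T->T / F. Stack=[( T] ptr=4 lookahead=/ remaining=[/ num * ( id ) * ( id ) ) + id $]
Step 9: shift /. Stack=[( T /] ptr=5 lookahead=num remaining=[num * ( id ) * ( id ) ) + id $]
Step 10: shift num. Stack=[( T / num] ptr=6 lookahead=* remaining=[* ( id ) * ( id ) ) + id $]
Step 11: reduce F->num. Stack=[( T / F] ptr=6 lookahead=* remaining=[* ( id ) * ( id ) ) + id $]
Step 12: reduce T->T / F. Stack=[( T] ptr=6 lookahead=* remaining=[* ( id ) * ( id ) ) + id $]
Step 13: shift *. Stack=[( T *] ptr=7 lookahead=( remaining=[( id ) * ( id ) ) + id $]
Step 14: shift (. Stack=[( T * (] ptr=8 lookahead=id remaining=[id ) * ( id ) ) + id $]
Step 15: shift id. Stack=[( T * ( id] ptr=9 lookahead=) remaining=[) * ( id ) ) + id $]
Step 16: reduce F->id. Stack=[( T * ( F] ptr=9 lookahead=) remaining=[) * ( id ) ) + id $]
Step 17: reduce T->F. Stack=[( T * ( T] ptr=9 lookahead=) remaining=[) * ( id ) ) + id $]
Step 18: reduce E->T. Stack=[( T * ( E] ptr=9 lookahead=) remaining=[) * ( id ) ) + id $]
Step 19: shift ). Stack=[( T * ( E )] ptr=10 lookahead=* remaining=[* ( id ) ) + id $]
Step 20: reduce F->( E ). Stack=[( T * F] ptr=10 lookahead=* remaining=[* ( id ) ) + id $]
Step 21: reduce T->T * F. Stack=[( T] ptr=10 lookahead=* remaining=[* ( id ) ) + id $]
Step 22: shift *. Stack=[( T *] ptr=11 lookahead=( remaining=[( id ) ) + id $]
Step 23: shift (. Stack=[( T * (] ptr=12 lookahead=id remaining=[id ) ) + id $]
Step 24: shift id. Stack=[( T * ( id] ptr=13 lookahead=) remaining=[) ) + id $]
Step 25: reduce F->id. Stack=[( T * ( F] ptr=13 lookahead=) remaining=[) ) + id $]
Step 26: reduce T->F. Stack=[( T * ( T] ptr=13 lookahead=) remaining=[) ) + id $]
Step 27: reduce E->T. Stack=[( T * ( E] ptr=13 lookahead=) remaining=[) ) + id $]
Step 28: shift ). Stack=[( T * ( E )] ptr=14 lookahead=) remaining=[) + id $]
Step 29: reduce F->( E ). Stack=[( T * F] ptr=14 lookahead=) remaining=[) + id $]
Step 30: reduce T->T * F. Stack=[( T] ptr=14 lookahead=) remaining=[) + id $]
Step 31: reduce E->T. Stack=[( E] ptr=14 lookahead=) remaining=[) + id $]
Step 32: shift ). Stack=[( E )] ptr=15 lookahead=+ remaining=[+ id $]
Step 33: reduce F->( E ). Stack=[F] ptr=15 lookahead=+ remaining=[+ id $]
Step 34: reduce T->F. Stack=[T] ptr=15 lookahead=+ remaining=[+ id $]
Step 35: reduce E->T. Stack=[E] ptr=15 lookahead=+ remaining=[+ id $]
Step 36: shift +. Stack=[E +] ptr=16 lookahead=id remaining=[id $]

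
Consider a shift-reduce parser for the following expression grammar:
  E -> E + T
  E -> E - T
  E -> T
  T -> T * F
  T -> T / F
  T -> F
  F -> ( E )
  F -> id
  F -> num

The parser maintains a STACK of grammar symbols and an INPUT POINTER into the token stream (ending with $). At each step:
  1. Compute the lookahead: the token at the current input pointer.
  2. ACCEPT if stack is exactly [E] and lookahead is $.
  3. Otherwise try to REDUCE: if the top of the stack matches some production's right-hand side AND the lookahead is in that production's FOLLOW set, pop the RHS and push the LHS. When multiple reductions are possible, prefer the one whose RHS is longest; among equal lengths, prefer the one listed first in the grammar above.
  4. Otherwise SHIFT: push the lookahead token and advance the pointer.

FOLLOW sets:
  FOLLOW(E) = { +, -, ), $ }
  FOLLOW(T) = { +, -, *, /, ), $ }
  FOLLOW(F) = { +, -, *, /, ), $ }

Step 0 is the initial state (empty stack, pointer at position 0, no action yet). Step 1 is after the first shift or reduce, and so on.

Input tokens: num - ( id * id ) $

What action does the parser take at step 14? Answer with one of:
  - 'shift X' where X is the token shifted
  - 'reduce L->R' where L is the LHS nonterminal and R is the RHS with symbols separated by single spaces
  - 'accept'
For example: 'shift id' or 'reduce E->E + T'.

Answer: reduce E->T

Derivation:
Step 1: shift num. Stack=[num] ptr=1 lookahead=- remaining=[- ( id * id ) $]
Step 2: reduce F->num. Stack=[F] ptr=1 lookahead=- remaining=[- ( id * id ) $]
Step 3: reduce T->F. Stack=[T] ptr=1 lookahead=- remaining=[- ( id * id ) $]
Step 4: reduce E->T. Stack=[E] ptr=1 lookahead=- remaining=[- ( id * id ) $]
Step 5: shift -. Stack=[E -] ptr=2 lookahead=( remaining=[( id * id ) $]
Step 6: shift (. Stack=[E - (] ptr=3 lookahead=id remaining=[id * id ) $]
Step 7: shift id. Stack=[E - ( id] ptr=4 lookahead=* remaining=[* id ) $]
Step 8: reduce F->id. Stack=[E - ( F] ptr=4 lookahead=* remaining=[* id ) $]
Step 9: reduce T->F. Stack=[E - ( T] ptr=4 lookahead=* remaining=[* id ) $]
Step 10: shift *. Stack=[E - ( T *] ptr=5 lookahead=id remaining=[id ) $]
Step 11: shift id. Stack=[E - ( T * id] ptr=6 lookahead=) remaining=[) $]
Step 12: reduce F->id. Stack=[E - ( T * F] ptr=6 lookahead=) remaining=[) $]
Step 13: reduce T->T * F. Stack=[E - ( T] ptr=6 lookahead=) remaining=[) $]
Step 14: reduce E->T. Stack=[E - ( E] ptr=6 lookahead=) remaining=[) $]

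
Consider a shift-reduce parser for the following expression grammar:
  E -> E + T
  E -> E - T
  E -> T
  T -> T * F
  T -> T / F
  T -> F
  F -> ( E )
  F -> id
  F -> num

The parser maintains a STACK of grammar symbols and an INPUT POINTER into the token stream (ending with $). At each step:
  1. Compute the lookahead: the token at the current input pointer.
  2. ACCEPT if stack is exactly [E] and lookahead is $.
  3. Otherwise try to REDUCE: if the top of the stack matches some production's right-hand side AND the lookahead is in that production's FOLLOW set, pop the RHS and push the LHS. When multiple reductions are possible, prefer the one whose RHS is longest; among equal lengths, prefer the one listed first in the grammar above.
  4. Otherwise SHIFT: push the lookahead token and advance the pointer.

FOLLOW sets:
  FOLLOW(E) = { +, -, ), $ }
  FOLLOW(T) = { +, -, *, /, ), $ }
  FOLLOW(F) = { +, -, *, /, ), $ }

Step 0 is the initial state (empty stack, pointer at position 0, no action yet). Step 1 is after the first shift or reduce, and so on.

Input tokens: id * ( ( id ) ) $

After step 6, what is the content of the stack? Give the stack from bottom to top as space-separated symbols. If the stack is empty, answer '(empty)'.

Answer: T * ( (

Derivation:
Step 1: shift id. Stack=[id] ptr=1 lookahead=* remaining=[* ( ( id ) ) $]
Step 2: reduce F->id. Stack=[F] ptr=1 lookahead=* remaining=[* ( ( id ) ) $]
Step 3: reduce T->F. Stack=[T] ptr=1 lookahead=* remaining=[* ( ( id ) ) $]
Step 4: shift *. Stack=[T *] ptr=2 lookahead=( remaining=[( ( id ) ) $]
Step 5: shift (. Stack=[T * (] ptr=3 lookahead=( remaining=[( id ) ) $]
Step 6: shift (. Stack=[T * ( (] ptr=4 lookahead=id remaining=[id ) ) $]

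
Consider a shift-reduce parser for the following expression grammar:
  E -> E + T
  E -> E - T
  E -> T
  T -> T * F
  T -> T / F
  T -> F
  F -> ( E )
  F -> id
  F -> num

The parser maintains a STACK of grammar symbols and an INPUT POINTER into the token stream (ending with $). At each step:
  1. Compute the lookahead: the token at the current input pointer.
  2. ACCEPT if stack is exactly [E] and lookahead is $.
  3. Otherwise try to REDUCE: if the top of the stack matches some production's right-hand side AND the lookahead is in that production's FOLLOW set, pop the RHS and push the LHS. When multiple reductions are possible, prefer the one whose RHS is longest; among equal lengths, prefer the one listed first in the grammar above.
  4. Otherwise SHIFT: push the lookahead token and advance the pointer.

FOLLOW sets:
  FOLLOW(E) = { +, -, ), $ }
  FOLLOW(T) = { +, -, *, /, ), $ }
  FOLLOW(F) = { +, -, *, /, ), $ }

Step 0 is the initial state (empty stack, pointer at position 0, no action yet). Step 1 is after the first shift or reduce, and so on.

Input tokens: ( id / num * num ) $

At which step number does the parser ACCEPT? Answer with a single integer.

Step 1: shift (. Stack=[(] ptr=1 lookahead=id remaining=[id / num * num ) $]
Step 2: shift id. Stack=[( id] ptr=2 lookahead=/ remaining=[/ num * num ) $]
Step 3: reduce F->id. Stack=[( F] ptr=2 lookahead=/ remaining=[/ num * num ) $]
Step 4: reduce T->F. Stack=[( T] ptr=2 lookahead=/ remaining=[/ num * num ) $]
Step 5: shift /. Stack=[( T /] ptr=3 lookahead=num remaining=[num * num ) $]
Step 6: shift num. Stack=[( T / num] ptr=4 lookahead=* remaining=[* num ) $]
Step 7: reduce F->num. Stack=[( T / F] ptr=4 lookahead=* remaining=[* num ) $]
Step 8: reduce T->T / F. Stack=[( T] ptr=4 lookahead=* remaining=[* num ) $]
Step 9: shift *. Stack=[( T *] ptr=5 lookahead=num remaining=[num ) $]
Step 10: shift num. Stack=[( T * num] ptr=6 lookahead=) remaining=[) $]
Step 11: reduce F->num. Stack=[( T * F] ptr=6 lookahead=) remaining=[) $]
Step 12: reduce T->T * F. Stack=[( T] ptr=6 lookahead=) remaining=[) $]
Step 13: reduce E->T. Stack=[( E] ptr=6 lookahead=) remaining=[) $]
Step 14: shift ). Stack=[( E )] ptr=7 lookahead=$ remaining=[$]
Step 15: reduce F->( E ). Stack=[F] ptr=7 lookahead=$ remaining=[$]
Step 16: reduce T->F. Stack=[T] ptr=7 lookahead=$ remaining=[$]
Step 17: reduce E->T. Stack=[E] ptr=7 lookahead=$ remaining=[$]
Step 18: accept. Stack=[E] ptr=7 lookahead=$ remaining=[$]

Answer: 18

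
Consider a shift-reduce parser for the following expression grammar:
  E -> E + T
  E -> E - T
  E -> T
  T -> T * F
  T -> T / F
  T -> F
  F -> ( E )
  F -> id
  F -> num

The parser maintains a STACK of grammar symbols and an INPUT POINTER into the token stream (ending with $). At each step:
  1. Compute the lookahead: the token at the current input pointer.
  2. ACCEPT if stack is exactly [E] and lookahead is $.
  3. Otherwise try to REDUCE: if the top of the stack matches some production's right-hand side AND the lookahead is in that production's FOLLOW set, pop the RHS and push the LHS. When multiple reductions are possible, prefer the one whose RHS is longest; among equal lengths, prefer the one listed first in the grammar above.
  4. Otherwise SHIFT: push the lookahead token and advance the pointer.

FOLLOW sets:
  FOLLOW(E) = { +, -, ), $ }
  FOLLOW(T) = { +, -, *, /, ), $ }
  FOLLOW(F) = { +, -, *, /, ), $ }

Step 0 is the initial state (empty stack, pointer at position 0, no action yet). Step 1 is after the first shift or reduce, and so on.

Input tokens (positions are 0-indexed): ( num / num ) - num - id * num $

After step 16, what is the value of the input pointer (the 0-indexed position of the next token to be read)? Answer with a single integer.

Step 1: shift (. Stack=[(] ptr=1 lookahead=num remaining=[num / num ) - num - id * num $]
Step 2: shift num. Stack=[( num] ptr=2 lookahead=/ remaining=[/ num ) - num - id * num $]
Step 3: reduce F->num. Stack=[( F] ptr=2 lookahead=/ remaining=[/ num ) - num - id * num $]
Step 4: reduce T->F. Stack=[( T] ptr=2 lookahead=/ remaining=[/ num ) - num - id * num $]
Step 5: shift /. Stack=[( T /] ptr=3 lookahead=num remaining=[num ) - num - id * num $]
Step 6: shift num. Stack=[( T / num] ptr=4 lookahead=) remaining=[) - num - id * num $]
Step 7: reduce F->num. Stack=[( T / F] ptr=4 lookahead=) remaining=[) - num - id * num $]
Step 8: reduce T->T / F. Stack=[( T] ptr=4 lookahead=) remaining=[) - num - id * num $]
Step 9: reduce E->T. Stack=[( E] ptr=4 lookahead=) remaining=[) - num - id * num $]
Step 10: shift ). Stack=[( E )] ptr=5 lookahead=- remaining=[- num - id * num $]
Step 11: reduce F->( E ). Stack=[F] ptr=5 lookahead=- remaining=[- num - id * num $]
Step 12: reduce T->F. Stack=[T] ptr=5 lookahead=- remaining=[- num - id * num $]
Step 13: reduce E->T. Stack=[E] ptr=5 lookahead=- remaining=[- num - id * num $]
Step 14: shift -. Stack=[E -] ptr=6 lookahead=num remaining=[num - id * num $]
Step 15: shift num. Stack=[E - num] ptr=7 lookahead=- remaining=[- id * num $]
Step 16: reduce F->num. Stack=[E - F] ptr=7 lookahead=- remaining=[- id * num $]

Answer: 7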